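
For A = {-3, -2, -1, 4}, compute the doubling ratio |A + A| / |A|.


|A| = 4.
Compute A + A by enumerating all 16 pairs.
A + A = {-6, -5, -4, -3, -2, 1, 2, 3, 8}, so |A + A| = 9.
K = |A + A| / |A| = 9/4 (already in lowest terms) ≈ 2.2500.
Reference: AP of size 4 gives K = 7/4 ≈ 1.7500; a fully generic set of size 4 gives K ≈ 2.5000.

|A| = 4, |A + A| = 9, K = 9/4.


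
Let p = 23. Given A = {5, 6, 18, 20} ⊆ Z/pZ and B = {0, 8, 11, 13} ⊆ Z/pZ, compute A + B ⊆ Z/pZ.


Work in Z/23Z: reduce every sum a + b modulo 23.
Enumerate all 16 pairs:
a = 5: 5+0=5, 5+8=13, 5+11=16, 5+13=18
a = 6: 6+0=6, 6+8=14, 6+11=17, 6+13=19
a = 18: 18+0=18, 18+8=3, 18+11=6, 18+13=8
a = 20: 20+0=20, 20+8=5, 20+11=8, 20+13=10
Distinct residues collected: {3, 5, 6, 8, 10, 13, 14, 16, 17, 18, 19, 20}
|A + B| = 12 (out of 23 total residues).

A + B = {3, 5, 6, 8, 10, 13, 14, 16, 17, 18, 19, 20}


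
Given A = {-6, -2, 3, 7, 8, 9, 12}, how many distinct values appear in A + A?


A + A = {a + a' : a, a' ∈ A}; |A| = 7.
General bounds: 2|A| - 1 ≤ |A + A| ≤ |A|(|A|+1)/2, i.e. 13 ≤ |A + A| ≤ 28.
Lower bound 2|A|-1 is attained iff A is an arithmetic progression.
Enumerate sums a + a' for a ≤ a' (symmetric, so this suffices):
a = -6: -6+-6=-12, -6+-2=-8, -6+3=-3, -6+7=1, -6+8=2, -6+9=3, -6+12=6
a = -2: -2+-2=-4, -2+3=1, -2+7=5, -2+8=6, -2+9=7, -2+12=10
a = 3: 3+3=6, 3+7=10, 3+8=11, 3+9=12, 3+12=15
a = 7: 7+7=14, 7+8=15, 7+9=16, 7+12=19
a = 8: 8+8=16, 8+9=17, 8+12=20
a = 9: 9+9=18, 9+12=21
a = 12: 12+12=24
Distinct sums: {-12, -8, -4, -3, 1, 2, 3, 5, 6, 7, 10, 11, 12, 14, 15, 16, 17, 18, 19, 20, 21, 24}
|A + A| = 22

|A + A| = 22


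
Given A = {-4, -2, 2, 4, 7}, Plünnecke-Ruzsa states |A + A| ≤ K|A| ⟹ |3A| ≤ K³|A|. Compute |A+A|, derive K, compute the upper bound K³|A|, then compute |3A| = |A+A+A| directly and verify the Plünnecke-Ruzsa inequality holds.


|A| = 5.
Step 1: Compute A + A by enumerating all 25 pairs.
A + A = {-8, -6, -4, -2, 0, 2, 3, 4, 5, 6, 8, 9, 11, 14}, so |A + A| = 14.
Step 2: Doubling constant K = |A + A|/|A| = 14/5 = 14/5 ≈ 2.8000.
Step 3: Plünnecke-Ruzsa gives |3A| ≤ K³·|A| = (2.8000)³ · 5 ≈ 109.7600.
Step 4: Compute 3A = A + A + A directly by enumerating all triples (a,b,c) ∈ A³; |3A| = 25.
Step 5: Check 25 ≤ 109.7600? Yes ✓.

K = 14/5, Plünnecke-Ruzsa bound K³|A| ≈ 109.7600, |3A| = 25, inequality holds.


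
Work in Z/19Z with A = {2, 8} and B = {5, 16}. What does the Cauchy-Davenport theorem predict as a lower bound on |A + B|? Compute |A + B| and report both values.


Cauchy-Davenport: |A + B| ≥ min(p, |A| + |B| - 1) for A, B nonempty in Z/pZ.
|A| = 2, |B| = 2, p = 19.
CD lower bound = min(19, 2 + 2 - 1) = min(19, 3) = 3.
Compute A + B mod 19 directly:
a = 2: 2+5=7, 2+16=18
a = 8: 8+5=13, 8+16=5
A + B = {5, 7, 13, 18}, so |A + B| = 4.
Verify: 4 ≥ 3? Yes ✓.

CD lower bound = 3, actual |A + B| = 4.


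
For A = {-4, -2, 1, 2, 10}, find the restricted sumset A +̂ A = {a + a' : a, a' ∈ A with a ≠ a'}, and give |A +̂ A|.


Restricted sumset: A +̂ A = {a + a' : a ∈ A, a' ∈ A, a ≠ a'}.
Equivalently, take A + A and drop any sum 2a that is achievable ONLY as a + a for a ∈ A (i.e. sums representable only with equal summands).
Enumerate pairs (a, a') with a < a' (symmetric, so each unordered pair gives one sum; this covers all a ≠ a'):
  -4 + -2 = -6
  -4 + 1 = -3
  -4 + 2 = -2
  -4 + 10 = 6
  -2 + 1 = -1
  -2 + 2 = 0
  -2 + 10 = 8
  1 + 2 = 3
  1 + 10 = 11
  2 + 10 = 12
Collected distinct sums: {-6, -3, -2, -1, 0, 3, 6, 8, 11, 12}
|A +̂ A| = 10
(Reference bound: |A +̂ A| ≥ 2|A| - 3 for |A| ≥ 2, with |A| = 5 giving ≥ 7.)

|A +̂ A| = 10


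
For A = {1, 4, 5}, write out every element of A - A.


A - A = {a - a' : a, a' ∈ A}.
Compute a - a' for each ordered pair (a, a'):
a = 1: 1-1=0, 1-4=-3, 1-5=-4
a = 4: 4-1=3, 4-4=0, 4-5=-1
a = 5: 5-1=4, 5-4=1, 5-5=0
Collecting distinct values (and noting 0 appears from a-a):
A - A = {-4, -3, -1, 0, 1, 3, 4}
|A - A| = 7

A - A = {-4, -3, -1, 0, 1, 3, 4}


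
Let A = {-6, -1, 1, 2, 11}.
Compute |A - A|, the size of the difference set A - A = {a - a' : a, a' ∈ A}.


A - A = {a - a' : a, a' ∈ A}; |A| = 5.
Bounds: 2|A|-1 ≤ |A - A| ≤ |A|² - |A| + 1, i.e. 9 ≤ |A - A| ≤ 21.
Note: 0 ∈ A - A always (from a - a). The set is symmetric: if d ∈ A - A then -d ∈ A - A.
Enumerate nonzero differences d = a - a' with a > a' (then include -d):
Positive differences: {1, 2, 3, 5, 7, 8, 9, 10, 12, 17}
Full difference set: {0} ∪ (positive diffs) ∪ (negative diffs).
|A - A| = 1 + 2·10 = 21 (matches direct enumeration: 21).

|A - A| = 21


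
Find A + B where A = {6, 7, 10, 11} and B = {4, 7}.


A + B = {a + b : a ∈ A, b ∈ B}.
Enumerate all |A|·|B| = 4·2 = 8 pairs (a, b) and collect distinct sums.
a = 6: 6+4=10, 6+7=13
a = 7: 7+4=11, 7+7=14
a = 10: 10+4=14, 10+7=17
a = 11: 11+4=15, 11+7=18
Collecting distinct sums: A + B = {10, 11, 13, 14, 15, 17, 18}
|A + B| = 7

A + B = {10, 11, 13, 14, 15, 17, 18}


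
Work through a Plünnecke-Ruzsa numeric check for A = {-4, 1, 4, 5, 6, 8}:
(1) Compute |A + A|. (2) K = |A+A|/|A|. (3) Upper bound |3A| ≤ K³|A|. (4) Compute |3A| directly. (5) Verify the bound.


|A| = 6.
Step 1: Compute A + A by enumerating all 36 pairs.
A + A = {-8, -3, 0, 1, 2, 4, 5, 6, 7, 8, 9, 10, 11, 12, 13, 14, 16}, so |A + A| = 17.
Step 2: Doubling constant K = |A + A|/|A| = 17/6 = 17/6 ≈ 2.8333.
Step 3: Plünnecke-Ruzsa gives |3A| ≤ K³·|A| = (2.8333)³ · 6 ≈ 136.4722.
Step 4: Compute 3A = A + A + A directly by enumerating all triples (a,b,c) ∈ A³; |3A| = 29.
Step 5: Check 29 ≤ 136.4722? Yes ✓.

K = 17/6, Plünnecke-Ruzsa bound K³|A| ≈ 136.4722, |3A| = 29, inequality holds.


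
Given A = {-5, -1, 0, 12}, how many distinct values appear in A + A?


A + A = {a + a' : a, a' ∈ A}; |A| = 4.
General bounds: 2|A| - 1 ≤ |A + A| ≤ |A|(|A|+1)/2, i.e. 7 ≤ |A + A| ≤ 10.
Lower bound 2|A|-1 is attained iff A is an arithmetic progression.
Enumerate sums a + a' for a ≤ a' (symmetric, so this suffices):
a = -5: -5+-5=-10, -5+-1=-6, -5+0=-5, -5+12=7
a = -1: -1+-1=-2, -1+0=-1, -1+12=11
a = 0: 0+0=0, 0+12=12
a = 12: 12+12=24
Distinct sums: {-10, -6, -5, -2, -1, 0, 7, 11, 12, 24}
|A + A| = 10

|A + A| = 10


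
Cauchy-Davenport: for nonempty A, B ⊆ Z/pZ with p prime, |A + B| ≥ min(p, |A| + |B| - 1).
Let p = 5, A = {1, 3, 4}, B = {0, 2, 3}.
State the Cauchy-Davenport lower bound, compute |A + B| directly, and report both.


Cauchy-Davenport: |A + B| ≥ min(p, |A| + |B| - 1) for A, B nonempty in Z/pZ.
|A| = 3, |B| = 3, p = 5.
CD lower bound = min(5, 3 + 3 - 1) = min(5, 5) = 5.
Compute A + B mod 5 directly:
a = 1: 1+0=1, 1+2=3, 1+3=4
a = 3: 3+0=3, 3+2=0, 3+3=1
a = 4: 4+0=4, 4+2=1, 4+3=2
A + B = {0, 1, 2, 3, 4}, so |A + B| = 5.
Verify: 5 ≥ 5? Yes ✓.

CD lower bound = 5, actual |A + B| = 5.


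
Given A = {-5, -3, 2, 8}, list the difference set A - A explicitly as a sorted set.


A - A = {a - a' : a, a' ∈ A}.
Compute a - a' for each ordered pair (a, a'):
a = -5: -5--5=0, -5--3=-2, -5-2=-7, -5-8=-13
a = -3: -3--5=2, -3--3=0, -3-2=-5, -3-8=-11
a = 2: 2--5=7, 2--3=5, 2-2=0, 2-8=-6
a = 8: 8--5=13, 8--3=11, 8-2=6, 8-8=0
Collecting distinct values (and noting 0 appears from a-a):
A - A = {-13, -11, -7, -6, -5, -2, 0, 2, 5, 6, 7, 11, 13}
|A - A| = 13

A - A = {-13, -11, -7, -6, -5, -2, 0, 2, 5, 6, 7, 11, 13}


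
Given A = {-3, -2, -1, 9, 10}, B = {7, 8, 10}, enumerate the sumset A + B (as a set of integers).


A + B = {a + b : a ∈ A, b ∈ B}.
Enumerate all |A|·|B| = 5·3 = 15 pairs (a, b) and collect distinct sums.
a = -3: -3+7=4, -3+8=5, -3+10=7
a = -2: -2+7=5, -2+8=6, -2+10=8
a = -1: -1+7=6, -1+8=7, -1+10=9
a = 9: 9+7=16, 9+8=17, 9+10=19
a = 10: 10+7=17, 10+8=18, 10+10=20
Collecting distinct sums: A + B = {4, 5, 6, 7, 8, 9, 16, 17, 18, 19, 20}
|A + B| = 11

A + B = {4, 5, 6, 7, 8, 9, 16, 17, 18, 19, 20}


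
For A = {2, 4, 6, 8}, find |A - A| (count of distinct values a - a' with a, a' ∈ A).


A - A = {a - a' : a, a' ∈ A}; |A| = 4.
Bounds: 2|A|-1 ≤ |A - A| ≤ |A|² - |A| + 1, i.e. 7 ≤ |A - A| ≤ 13.
Note: 0 ∈ A - A always (from a - a). The set is symmetric: if d ∈ A - A then -d ∈ A - A.
Enumerate nonzero differences d = a - a' with a > a' (then include -d):
Positive differences: {2, 4, 6}
Full difference set: {0} ∪ (positive diffs) ∪ (negative diffs).
|A - A| = 1 + 2·3 = 7 (matches direct enumeration: 7).

|A - A| = 7


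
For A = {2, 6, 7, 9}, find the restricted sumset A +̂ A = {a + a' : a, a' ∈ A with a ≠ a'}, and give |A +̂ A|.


Restricted sumset: A +̂ A = {a + a' : a ∈ A, a' ∈ A, a ≠ a'}.
Equivalently, take A + A and drop any sum 2a that is achievable ONLY as a + a for a ∈ A (i.e. sums representable only with equal summands).
Enumerate pairs (a, a') with a < a' (symmetric, so each unordered pair gives one sum; this covers all a ≠ a'):
  2 + 6 = 8
  2 + 7 = 9
  2 + 9 = 11
  6 + 7 = 13
  6 + 9 = 15
  7 + 9 = 16
Collected distinct sums: {8, 9, 11, 13, 15, 16}
|A +̂ A| = 6
(Reference bound: |A +̂ A| ≥ 2|A| - 3 for |A| ≥ 2, with |A| = 4 giving ≥ 5.)

|A +̂ A| = 6


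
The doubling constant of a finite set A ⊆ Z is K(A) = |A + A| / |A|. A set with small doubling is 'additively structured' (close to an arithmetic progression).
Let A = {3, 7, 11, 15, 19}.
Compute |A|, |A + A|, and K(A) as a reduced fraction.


|A| = 5.
Compute A + A by enumerating all 25 pairs.
A + A = {6, 10, 14, 18, 22, 26, 30, 34, 38}, so |A + A| = 9.
K = |A + A| / |A| = 9/5 (already in lowest terms) ≈ 1.8000.
Reference: AP of size 5 gives K = 9/5 ≈ 1.8000; a fully generic set of size 5 gives K ≈ 3.0000.

|A| = 5, |A + A| = 9, K = 9/5.


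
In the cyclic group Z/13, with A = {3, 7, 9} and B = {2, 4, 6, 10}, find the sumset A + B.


Work in Z/13Z: reduce every sum a + b modulo 13.
Enumerate all 12 pairs:
a = 3: 3+2=5, 3+4=7, 3+6=9, 3+10=0
a = 7: 7+2=9, 7+4=11, 7+6=0, 7+10=4
a = 9: 9+2=11, 9+4=0, 9+6=2, 9+10=6
Distinct residues collected: {0, 2, 4, 5, 6, 7, 9, 11}
|A + B| = 8 (out of 13 total residues).

A + B = {0, 2, 4, 5, 6, 7, 9, 11}


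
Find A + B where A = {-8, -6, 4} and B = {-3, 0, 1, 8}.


A + B = {a + b : a ∈ A, b ∈ B}.
Enumerate all |A|·|B| = 3·4 = 12 pairs (a, b) and collect distinct sums.
a = -8: -8+-3=-11, -8+0=-8, -8+1=-7, -8+8=0
a = -6: -6+-3=-9, -6+0=-6, -6+1=-5, -6+8=2
a = 4: 4+-3=1, 4+0=4, 4+1=5, 4+8=12
Collecting distinct sums: A + B = {-11, -9, -8, -7, -6, -5, 0, 1, 2, 4, 5, 12}
|A + B| = 12

A + B = {-11, -9, -8, -7, -6, -5, 0, 1, 2, 4, 5, 12}


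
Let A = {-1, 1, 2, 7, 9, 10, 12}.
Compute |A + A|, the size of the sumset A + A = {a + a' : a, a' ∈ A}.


A + A = {a + a' : a, a' ∈ A}; |A| = 7.
General bounds: 2|A| - 1 ≤ |A + A| ≤ |A|(|A|+1)/2, i.e. 13 ≤ |A + A| ≤ 28.
Lower bound 2|A|-1 is attained iff A is an arithmetic progression.
Enumerate sums a + a' for a ≤ a' (symmetric, so this suffices):
a = -1: -1+-1=-2, -1+1=0, -1+2=1, -1+7=6, -1+9=8, -1+10=9, -1+12=11
a = 1: 1+1=2, 1+2=3, 1+7=8, 1+9=10, 1+10=11, 1+12=13
a = 2: 2+2=4, 2+7=9, 2+9=11, 2+10=12, 2+12=14
a = 7: 7+7=14, 7+9=16, 7+10=17, 7+12=19
a = 9: 9+9=18, 9+10=19, 9+12=21
a = 10: 10+10=20, 10+12=22
a = 12: 12+12=24
Distinct sums: {-2, 0, 1, 2, 3, 4, 6, 8, 9, 10, 11, 12, 13, 14, 16, 17, 18, 19, 20, 21, 22, 24}
|A + A| = 22

|A + A| = 22


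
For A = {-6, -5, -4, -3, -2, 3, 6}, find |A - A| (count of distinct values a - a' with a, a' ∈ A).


A - A = {a - a' : a, a' ∈ A}; |A| = 7.
Bounds: 2|A|-1 ≤ |A - A| ≤ |A|² - |A| + 1, i.e. 13 ≤ |A - A| ≤ 43.
Note: 0 ∈ A - A always (from a - a). The set is symmetric: if d ∈ A - A then -d ∈ A - A.
Enumerate nonzero differences d = a - a' with a > a' (then include -d):
Positive differences: {1, 2, 3, 4, 5, 6, 7, 8, 9, 10, 11, 12}
Full difference set: {0} ∪ (positive diffs) ∪ (negative diffs).
|A - A| = 1 + 2·12 = 25 (matches direct enumeration: 25).

|A - A| = 25


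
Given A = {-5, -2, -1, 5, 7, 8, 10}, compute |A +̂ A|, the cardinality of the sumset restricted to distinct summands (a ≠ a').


Restricted sumset: A +̂ A = {a + a' : a ∈ A, a' ∈ A, a ≠ a'}.
Equivalently, take A + A and drop any sum 2a that is achievable ONLY as a + a for a ∈ A (i.e. sums representable only with equal summands).
Enumerate pairs (a, a') with a < a' (symmetric, so each unordered pair gives one sum; this covers all a ≠ a'):
  -5 + -2 = -7
  -5 + -1 = -6
  -5 + 5 = 0
  -5 + 7 = 2
  -5 + 8 = 3
  -5 + 10 = 5
  -2 + -1 = -3
  -2 + 5 = 3
  -2 + 7 = 5
  -2 + 8 = 6
  -2 + 10 = 8
  -1 + 5 = 4
  -1 + 7 = 6
  -1 + 8 = 7
  -1 + 10 = 9
  5 + 7 = 12
  5 + 8 = 13
  5 + 10 = 15
  7 + 8 = 15
  7 + 10 = 17
  8 + 10 = 18
Collected distinct sums: {-7, -6, -3, 0, 2, 3, 4, 5, 6, 7, 8, 9, 12, 13, 15, 17, 18}
|A +̂ A| = 17
(Reference bound: |A +̂ A| ≥ 2|A| - 3 for |A| ≥ 2, with |A| = 7 giving ≥ 11.)

|A +̂ A| = 17


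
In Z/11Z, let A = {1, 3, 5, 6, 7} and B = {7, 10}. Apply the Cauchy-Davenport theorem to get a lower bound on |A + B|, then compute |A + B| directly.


Cauchy-Davenport: |A + B| ≥ min(p, |A| + |B| - 1) for A, B nonempty in Z/pZ.
|A| = 5, |B| = 2, p = 11.
CD lower bound = min(11, 5 + 2 - 1) = min(11, 6) = 6.
Compute A + B mod 11 directly:
a = 1: 1+7=8, 1+10=0
a = 3: 3+7=10, 3+10=2
a = 5: 5+7=1, 5+10=4
a = 6: 6+7=2, 6+10=5
a = 7: 7+7=3, 7+10=6
A + B = {0, 1, 2, 3, 4, 5, 6, 8, 10}, so |A + B| = 9.
Verify: 9 ≥ 6? Yes ✓.

CD lower bound = 6, actual |A + B| = 9.


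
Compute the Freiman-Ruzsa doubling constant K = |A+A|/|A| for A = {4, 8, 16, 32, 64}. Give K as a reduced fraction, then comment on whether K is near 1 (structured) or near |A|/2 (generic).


|A| = 5.
Compute A + A by enumerating all 25 pairs.
A + A = {8, 12, 16, 20, 24, 32, 36, 40, 48, 64, 68, 72, 80, 96, 128}, so |A + A| = 15.
K = |A + A| / |A| = 15/5 = 3/1 ≈ 3.0000.
Reference: AP of size 5 gives K = 9/5 ≈ 1.8000; a fully generic set of size 5 gives K ≈ 3.0000.

|A| = 5, |A + A| = 15, K = 15/5 = 3/1.


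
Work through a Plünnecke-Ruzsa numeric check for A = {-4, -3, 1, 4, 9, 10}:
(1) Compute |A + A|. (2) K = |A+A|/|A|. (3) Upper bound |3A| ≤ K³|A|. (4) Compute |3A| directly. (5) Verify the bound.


|A| = 6.
Step 1: Compute A + A by enumerating all 36 pairs.
A + A = {-8, -7, -6, -3, -2, 0, 1, 2, 5, 6, 7, 8, 10, 11, 13, 14, 18, 19, 20}, so |A + A| = 19.
Step 2: Doubling constant K = |A + A|/|A| = 19/6 = 19/6 ≈ 3.1667.
Step 3: Plünnecke-Ruzsa gives |3A| ≤ K³·|A| = (3.1667)³ · 6 ≈ 190.5278.
Step 4: Compute 3A = A + A + A directly by enumerating all triples (a,b,c) ∈ A³; |3A| = 38.
Step 5: Check 38 ≤ 190.5278? Yes ✓.

K = 19/6, Plünnecke-Ruzsa bound K³|A| ≈ 190.5278, |3A| = 38, inequality holds.


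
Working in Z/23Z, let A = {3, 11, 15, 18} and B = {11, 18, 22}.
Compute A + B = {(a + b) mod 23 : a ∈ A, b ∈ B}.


Work in Z/23Z: reduce every sum a + b modulo 23.
Enumerate all 12 pairs:
a = 3: 3+11=14, 3+18=21, 3+22=2
a = 11: 11+11=22, 11+18=6, 11+22=10
a = 15: 15+11=3, 15+18=10, 15+22=14
a = 18: 18+11=6, 18+18=13, 18+22=17
Distinct residues collected: {2, 3, 6, 10, 13, 14, 17, 21, 22}
|A + B| = 9 (out of 23 total residues).

A + B = {2, 3, 6, 10, 13, 14, 17, 21, 22}


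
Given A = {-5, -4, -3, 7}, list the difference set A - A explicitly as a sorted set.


A - A = {a - a' : a, a' ∈ A}.
Compute a - a' for each ordered pair (a, a'):
a = -5: -5--5=0, -5--4=-1, -5--3=-2, -5-7=-12
a = -4: -4--5=1, -4--4=0, -4--3=-1, -4-7=-11
a = -3: -3--5=2, -3--4=1, -3--3=0, -3-7=-10
a = 7: 7--5=12, 7--4=11, 7--3=10, 7-7=0
Collecting distinct values (and noting 0 appears from a-a):
A - A = {-12, -11, -10, -2, -1, 0, 1, 2, 10, 11, 12}
|A - A| = 11

A - A = {-12, -11, -10, -2, -1, 0, 1, 2, 10, 11, 12}


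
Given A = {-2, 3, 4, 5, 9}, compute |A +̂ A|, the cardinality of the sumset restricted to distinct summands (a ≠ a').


Restricted sumset: A +̂ A = {a + a' : a ∈ A, a' ∈ A, a ≠ a'}.
Equivalently, take A + A and drop any sum 2a that is achievable ONLY as a + a for a ∈ A (i.e. sums representable only with equal summands).
Enumerate pairs (a, a') with a < a' (symmetric, so each unordered pair gives one sum; this covers all a ≠ a'):
  -2 + 3 = 1
  -2 + 4 = 2
  -2 + 5 = 3
  -2 + 9 = 7
  3 + 4 = 7
  3 + 5 = 8
  3 + 9 = 12
  4 + 5 = 9
  4 + 9 = 13
  5 + 9 = 14
Collected distinct sums: {1, 2, 3, 7, 8, 9, 12, 13, 14}
|A +̂ A| = 9
(Reference bound: |A +̂ A| ≥ 2|A| - 3 for |A| ≥ 2, with |A| = 5 giving ≥ 7.)

|A +̂ A| = 9


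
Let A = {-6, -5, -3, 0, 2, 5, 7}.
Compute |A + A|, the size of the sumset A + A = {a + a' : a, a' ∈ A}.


A + A = {a + a' : a, a' ∈ A}; |A| = 7.
General bounds: 2|A| - 1 ≤ |A + A| ≤ |A|(|A|+1)/2, i.e. 13 ≤ |A + A| ≤ 28.
Lower bound 2|A|-1 is attained iff A is an arithmetic progression.
Enumerate sums a + a' for a ≤ a' (symmetric, so this suffices):
a = -6: -6+-6=-12, -6+-5=-11, -6+-3=-9, -6+0=-6, -6+2=-4, -6+5=-1, -6+7=1
a = -5: -5+-5=-10, -5+-3=-8, -5+0=-5, -5+2=-3, -5+5=0, -5+7=2
a = -3: -3+-3=-6, -3+0=-3, -3+2=-1, -3+5=2, -3+7=4
a = 0: 0+0=0, 0+2=2, 0+5=5, 0+7=7
a = 2: 2+2=4, 2+5=7, 2+7=9
a = 5: 5+5=10, 5+7=12
a = 7: 7+7=14
Distinct sums: {-12, -11, -10, -9, -8, -6, -5, -4, -3, -1, 0, 1, 2, 4, 5, 7, 9, 10, 12, 14}
|A + A| = 20

|A + A| = 20


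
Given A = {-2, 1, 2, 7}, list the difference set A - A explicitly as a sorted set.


A - A = {a - a' : a, a' ∈ A}.
Compute a - a' for each ordered pair (a, a'):
a = -2: -2--2=0, -2-1=-3, -2-2=-4, -2-7=-9
a = 1: 1--2=3, 1-1=0, 1-2=-1, 1-7=-6
a = 2: 2--2=4, 2-1=1, 2-2=0, 2-7=-5
a = 7: 7--2=9, 7-1=6, 7-2=5, 7-7=0
Collecting distinct values (and noting 0 appears from a-a):
A - A = {-9, -6, -5, -4, -3, -1, 0, 1, 3, 4, 5, 6, 9}
|A - A| = 13

A - A = {-9, -6, -5, -4, -3, -1, 0, 1, 3, 4, 5, 6, 9}


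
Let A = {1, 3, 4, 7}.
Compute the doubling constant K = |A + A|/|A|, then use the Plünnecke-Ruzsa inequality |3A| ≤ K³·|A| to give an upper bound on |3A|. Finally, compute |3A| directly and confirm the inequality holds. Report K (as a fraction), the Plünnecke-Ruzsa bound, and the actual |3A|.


|A| = 4.
Step 1: Compute A + A by enumerating all 16 pairs.
A + A = {2, 4, 5, 6, 7, 8, 10, 11, 14}, so |A + A| = 9.
Step 2: Doubling constant K = |A + A|/|A| = 9/4 = 9/4 ≈ 2.2500.
Step 3: Plünnecke-Ruzsa gives |3A| ≤ K³·|A| = (2.2500)³ · 4 ≈ 45.5625.
Step 4: Compute 3A = A + A + A directly by enumerating all triples (a,b,c) ∈ A³; |3A| = 15.
Step 5: Check 15 ≤ 45.5625? Yes ✓.

K = 9/4, Plünnecke-Ruzsa bound K³|A| ≈ 45.5625, |3A| = 15, inequality holds.


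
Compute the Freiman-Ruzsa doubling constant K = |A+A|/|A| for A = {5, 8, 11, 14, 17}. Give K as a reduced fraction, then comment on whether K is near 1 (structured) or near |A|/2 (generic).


|A| = 5.
Compute A + A by enumerating all 25 pairs.
A + A = {10, 13, 16, 19, 22, 25, 28, 31, 34}, so |A + A| = 9.
K = |A + A| / |A| = 9/5 (already in lowest terms) ≈ 1.8000.
Reference: AP of size 5 gives K = 9/5 ≈ 1.8000; a fully generic set of size 5 gives K ≈ 3.0000.

|A| = 5, |A + A| = 9, K = 9/5.


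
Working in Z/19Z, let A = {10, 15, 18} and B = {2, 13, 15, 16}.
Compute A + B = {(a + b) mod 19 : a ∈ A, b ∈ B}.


Work in Z/19Z: reduce every sum a + b modulo 19.
Enumerate all 12 pairs:
a = 10: 10+2=12, 10+13=4, 10+15=6, 10+16=7
a = 15: 15+2=17, 15+13=9, 15+15=11, 15+16=12
a = 18: 18+2=1, 18+13=12, 18+15=14, 18+16=15
Distinct residues collected: {1, 4, 6, 7, 9, 11, 12, 14, 15, 17}
|A + B| = 10 (out of 19 total residues).

A + B = {1, 4, 6, 7, 9, 11, 12, 14, 15, 17}


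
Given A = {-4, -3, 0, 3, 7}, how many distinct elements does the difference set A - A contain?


A - A = {a - a' : a, a' ∈ A}; |A| = 5.
Bounds: 2|A|-1 ≤ |A - A| ≤ |A|² - |A| + 1, i.e. 9 ≤ |A - A| ≤ 21.
Note: 0 ∈ A - A always (from a - a). The set is symmetric: if d ∈ A - A then -d ∈ A - A.
Enumerate nonzero differences d = a - a' with a > a' (then include -d):
Positive differences: {1, 3, 4, 6, 7, 10, 11}
Full difference set: {0} ∪ (positive diffs) ∪ (negative diffs).
|A - A| = 1 + 2·7 = 15 (matches direct enumeration: 15).

|A - A| = 15


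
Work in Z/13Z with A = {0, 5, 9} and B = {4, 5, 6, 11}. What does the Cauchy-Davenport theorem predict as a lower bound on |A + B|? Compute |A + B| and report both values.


Cauchy-Davenport: |A + B| ≥ min(p, |A| + |B| - 1) for A, B nonempty in Z/pZ.
|A| = 3, |B| = 4, p = 13.
CD lower bound = min(13, 3 + 4 - 1) = min(13, 6) = 6.
Compute A + B mod 13 directly:
a = 0: 0+4=4, 0+5=5, 0+6=6, 0+11=11
a = 5: 5+4=9, 5+5=10, 5+6=11, 5+11=3
a = 9: 9+4=0, 9+5=1, 9+6=2, 9+11=7
A + B = {0, 1, 2, 3, 4, 5, 6, 7, 9, 10, 11}, so |A + B| = 11.
Verify: 11 ≥ 6? Yes ✓.

CD lower bound = 6, actual |A + B| = 11.


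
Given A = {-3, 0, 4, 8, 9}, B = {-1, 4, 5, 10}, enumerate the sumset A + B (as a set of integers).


A + B = {a + b : a ∈ A, b ∈ B}.
Enumerate all |A|·|B| = 5·4 = 20 pairs (a, b) and collect distinct sums.
a = -3: -3+-1=-4, -3+4=1, -3+5=2, -3+10=7
a = 0: 0+-1=-1, 0+4=4, 0+5=5, 0+10=10
a = 4: 4+-1=3, 4+4=8, 4+5=9, 4+10=14
a = 8: 8+-1=7, 8+4=12, 8+5=13, 8+10=18
a = 9: 9+-1=8, 9+4=13, 9+5=14, 9+10=19
Collecting distinct sums: A + B = {-4, -1, 1, 2, 3, 4, 5, 7, 8, 9, 10, 12, 13, 14, 18, 19}
|A + B| = 16

A + B = {-4, -1, 1, 2, 3, 4, 5, 7, 8, 9, 10, 12, 13, 14, 18, 19}


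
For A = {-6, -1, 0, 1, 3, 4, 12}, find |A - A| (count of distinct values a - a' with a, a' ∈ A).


A - A = {a - a' : a, a' ∈ A}; |A| = 7.
Bounds: 2|A|-1 ≤ |A - A| ≤ |A|² - |A| + 1, i.e. 13 ≤ |A - A| ≤ 43.
Note: 0 ∈ A - A always (from a - a). The set is symmetric: if d ∈ A - A then -d ∈ A - A.
Enumerate nonzero differences d = a - a' with a > a' (then include -d):
Positive differences: {1, 2, 3, 4, 5, 6, 7, 8, 9, 10, 11, 12, 13, 18}
Full difference set: {0} ∪ (positive diffs) ∪ (negative diffs).
|A - A| = 1 + 2·14 = 29 (matches direct enumeration: 29).

|A - A| = 29


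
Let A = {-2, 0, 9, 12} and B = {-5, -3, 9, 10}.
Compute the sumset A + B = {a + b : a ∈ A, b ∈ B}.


A + B = {a + b : a ∈ A, b ∈ B}.
Enumerate all |A|·|B| = 4·4 = 16 pairs (a, b) and collect distinct sums.
a = -2: -2+-5=-7, -2+-3=-5, -2+9=7, -2+10=8
a = 0: 0+-5=-5, 0+-3=-3, 0+9=9, 0+10=10
a = 9: 9+-5=4, 9+-3=6, 9+9=18, 9+10=19
a = 12: 12+-5=7, 12+-3=9, 12+9=21, 12+10=22
Collecting distinct sums: A + B = {-7, -5, -3, 4, 6, 7, 8, 9, 10, 18, 19, 21, 22}
|A + B| = 13

A + B = {-7, -5, -3, 4, 6, 7, 8, 9, 10, 18, 19, 21, 22}


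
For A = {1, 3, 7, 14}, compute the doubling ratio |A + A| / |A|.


|A| = 4.
Compute A + A by enumerating all 16 pairs.
A + A = {2, 4, 6, 8, 10, 14, 15, 17, 21, 28}, so |A + A| = 10.
K = |A + A| / |A| = 10/4 = 5/2 ≈ 2.5000.
Reference: AP of size 4 gives K = 7/4 ≈ 1.7500; a fully generic set of size 4 gives K ≈ 2.5000.

|A| = 4, |A + A| = 10, K = 10/4 = 5/2.


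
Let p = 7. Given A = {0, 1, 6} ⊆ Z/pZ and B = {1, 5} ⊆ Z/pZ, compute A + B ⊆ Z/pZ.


Work in Z/7Z: reduce every sum a + b modulo 7.
Enumerate all 6 pairs:
a = 0: 0+1=1, 0+5=5
a = 1: 1+1=2, 1+5=6
a = 6: 6+1=0, 6+5=4
Distinct residues collected: {0, 1, 2, 4, 5, 6}
|A + B| = 6 (out of 7 total residues).

A + B = {0, 1, 2, 4, 5, 6}


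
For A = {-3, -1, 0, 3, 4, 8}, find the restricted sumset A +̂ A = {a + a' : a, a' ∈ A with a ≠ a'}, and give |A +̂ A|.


Restricted sumset: A +̂ A = {a + a' : a ∈ A, a' ∈ A, a ≠ a'}.
Equivalently, take A + A and drop any sum 2a that is achievable ONLY as a + a for a ∈ A (i.e. sums representable only with equal summands).
Enumerate pairs (a, a') with a < a' (symmetric, so each unordered pair gives one sum; this covers all a ≠ a'):
  -3 + -1 = -4
  -3 + 0 = -3
  -3 + 3 = 0
  -3 + 4 = 1
  -3 + 8 = 5
  -1 + 0 = -1
  -1 + 3 = 2
  -1 + 4 = 3
  -1 + 8 = 7
  0 + 3 = 3
  0 + 4 = 4
  0 + 8 = 8
  3 + 4 = 7
  3 + 8 = 11
  4 + 8 = 12
Collected distinct sums: {-4, -3, -1, 0, 1, 2, 3, 4, 5, 7, 8, 11, 12}
|A +̂ A| = 13
(Reference bound: |A +̂ A| ≥ 2|A| - 3 for |A| ≥ 2, with |A| = 6 giving ≥ 9.)

|A +̂ A| = 13


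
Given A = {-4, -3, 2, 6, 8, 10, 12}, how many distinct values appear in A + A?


A + A = {a + a' : a, a' ∈ A}; |A| = 7.
General bounds: 2|A| - 1 ≤ |A + A| ≤ |A|(|A|+1)/2, i.e. 13 ≤ |A + A| ≤ 28.
Lower bound 2|A|-1 is attained iff A is an arithmetic progression.
Enumerate sums a + a' for a ≤ a' (symmetric, so this suffices):
a = -4: -4+-4=-8, -4+-3=-7, -4+2=-2, -4+6=2, -4+8=4, -4+10=6, -4+12=8
a = -3: -3+-3=-6, -3+2=-1, -3+6=3, -3+8=5, -3+10=7, -3+12=9
a = 2: 2+2=4, 2+6=8, 2+8=10, 2+10=12, 2+12=14
a = 6: 6+6=12, 6+8=14, 6+10=16, 6+12=18
a = 8: 8+8=16, 8+10=18, 8+12=20
a = 10: 10+10=20, 10+12=22
a = 12: 12+12=24
Distinct sums: {-8, -7, -6, -2, -1, 2, 3, 4, 5, 6, 7, 8, 9, 10, 12, 14, 16, 18, 20, 22, 24}
|A + A| = 21

|A + A| = 21


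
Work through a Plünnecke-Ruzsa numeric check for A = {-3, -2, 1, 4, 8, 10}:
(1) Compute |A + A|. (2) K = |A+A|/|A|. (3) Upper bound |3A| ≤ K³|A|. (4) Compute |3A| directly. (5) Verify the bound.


|A| = 6.
Step 1: Compute A + A by enumerating all 36 pairs.
A + A = {-6, -5, -4, -2, -1, 1, 2, 5, 6, 7, 8, 9, 11, 12, 14, 16, 18, 20}, so |A + A| = 18.
Step 2: Doubling constant K = |A + A|/|A| = 18/6 = 18/6 ≈ 3.0000.
Step 3: Plünnecke-Ruzsa gives |3A| ≤ K³·|A| = (3.0000)³ · 6 ≈ 162.0000.
Step 4: Compute 3A = A + A + A directly by enumerating all triples (a,b,c) ∈ A³; |3A| = 35.
Step 5: Check 35 ≤ 162.0000? Yes ✓.

K = 18/6, Plünnecke-Ruzsa bound K³|A| ≈ 162.0000, |3A| = 35, inequality holds.


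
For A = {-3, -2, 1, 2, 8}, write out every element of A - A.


A - A = {a - a' : a, a' ∈ A}.
Compute a - a' for each ordered pair (a, a'):
a = -3: -3--3=0, -3--2=-1, -3-1=-4, -3-2=-5, -3-8=-11
a = -2: -2--3=1, -2--2=0, -2-1=-3, -2-2=-4, -2-8=-10
a = 1: 1--3=4, 1--2=3, 1-1=0, 1-2=-1, 1-8=-7
a = 2: 2--3=5, 2--2=4, 2-1=1, 2-2=0, 2-8=-6
a = 8: 8--3=11, 8--2=10, 8-1=7, 8-2=6, 8-8=0
Collecting distinct values (and noting 0 appears from a-a):
A - A = {-11, -10, -7, -6, -5, -4, -3, -1, 0, 1, 3, 4, 5, 6, 7, 10, 11}
|A - A| = 17

A - A = {-11, -10, -7, -6, -5, -4, -3, -1, 0, 1, 3, 4, 5, 6, 7, 10, 11}


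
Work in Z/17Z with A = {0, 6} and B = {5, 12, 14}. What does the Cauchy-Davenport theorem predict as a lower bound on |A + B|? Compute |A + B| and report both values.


Cauchy-Davenport: |A + B| ≥ min(p, |A| + |B| - 1) for A, B nonempty in Z/pZ.
|A| = 2, |B| = 3, p = 17.
CD lower bound = min(17, 2 + 3 - 1) = min(17, 4) = 4.
Compute A + B mod 17 directly:
a = 0: 0+5=5, 0+12=12, 0+14=14
a = 6: 6+5=11, 6+12=1, 6+14=3
A + B = {1, 3, 5, 11, 12, 14}, so |A + B| = 6.
Verify: 6 ≥ 4? Yes ✓.

CD lower bound = 4, actual |A + B| = 6.


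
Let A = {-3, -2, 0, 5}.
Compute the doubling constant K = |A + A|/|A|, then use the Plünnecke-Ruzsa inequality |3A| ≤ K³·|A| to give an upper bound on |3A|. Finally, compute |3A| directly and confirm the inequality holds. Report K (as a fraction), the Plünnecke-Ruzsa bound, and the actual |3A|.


|A| = 4.
Step 1: Compute A + A by enumerating all 16 pairs.
A + A = {-6, -5, -4, -3, -2, 0, 2, 3, 5, 10}, so |A + A| = 10.
Step 2: Doubling constant K = |A + A|/|A| = 10/4 = 10/4 ≈ 2.5000.
Step 3: Plünnecke-Ruzsa gives |3A| ≤ K³·|A| = (2.5000)³ · 4 ≈ 62.5000.
Step 4: Compute 3A = A + A + A directly by enumerating all triples (a,b,c) ∈ A³; |3A| = 18.
Step 5: Check 18 ≤ 62.5000? Yes ✓.

K = 10/4, Plünnecke-Ruzsa bound K³|A| ≈ 62.5000, |3A| = 18, inequality holds.


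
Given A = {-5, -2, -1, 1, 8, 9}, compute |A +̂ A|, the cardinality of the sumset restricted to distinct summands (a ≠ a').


Restricted sumset: A +̂ A = {a + a' : a ∈ A, a' ∈ A, a ≠ a'}.
Equivalently, take A + A and drop any sum 2a that is achievable ONLY as a + a for a ∈ A (i.e. sums representable only with equal summands).
Enumerate pairs (a, a') with a < a' (symmetric, so each unordered pair gives one sum; this covers all a ≠ a'):
  -5 + -2 = -7
  -5 + -1 = -6
  -5 + 1 = -4
  -5 + 8 = 3
  -5 + 9 = 4
  -2 + -1 = -3
  -2 + 1 = -1
  -2 + 8 = 6
  -2 + 9 = 7
  -1 + 1 = 0
  -1 + 8 = 7
  -1 + 9 = 8
  1 + 8 = 9
  1 + 9 = 10
  8 + 9 = 17
Collected distinct sums: {-7, -6, -4, -3, -1, 0, 3, 4, 6, 7, 8, 9, 10, 17}
|A +̂ A| = 14
(Reference bound: |A +̂ A| ≥ 2|A| - 3 for |A| ≥ 2, with |A| = 6 giving ≥ 9.)

|A +̂ A| = 14


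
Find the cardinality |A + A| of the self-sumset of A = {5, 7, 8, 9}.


A + A = {a + a' : a, a' ∈ A}; |A| = 4.
General bounds: 2|A| - 1 ≤ |A + A| ≤ |A|(|A|+1)/2, i.e. 7 ≤ |A + A| ≤ 10.
Lower bound 2|A|-1 is attained iff A is an arithmetic progression.
Enumerate sums a + a' for a ≤ a' (symmetric, so this suffices):
a = 5: 5+5=10, 5+7=12, 5+8=13, 5+9=14
a = 7: 7+7=14, 7+8=15, 7+9=16
a = 8: 8+8=16, 8+9=17
a = 9: 9+9=18
Distinct sums: {10, 12, 13, 14, 15, 16, 17, 18}
|A + A| = 8

|A + A| = 8


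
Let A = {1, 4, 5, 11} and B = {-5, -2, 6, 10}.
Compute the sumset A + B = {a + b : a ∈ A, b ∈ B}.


A + B = {a + b : a ∈ A, b ∈ B}.
Enumerate all |A|·|B| = 4·4 = 16 pairs (a, b) and collect distinct sums.
a = 1: 1+-5=-4, 1+-2=-1, 1+6=7, 1+10=11
a = 4: 4+-5=-1, 4+-2=2, 4+6=10, 4+10=14
a = 5: 5+-5=0, 5+-2=3, 5+6=11, 5+10=15
a = 11: 11+-5=6, 11+-2=9, 11+6=17, 11+10=21
Collecting distinct sums: A + B = {-4, -1, 0, 2, 3, 6, 7, 9, 10, 11, 14, 15, 17, 21}
|A + B| = 14

A + B = {-4, -1, 0, 2, 3, 6, 7, 9, 10, 11, 14, 15, 17, 21}


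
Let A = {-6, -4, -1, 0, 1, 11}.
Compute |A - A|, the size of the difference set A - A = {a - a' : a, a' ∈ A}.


A - A = {a - a' : a, a' ∈ A}; |A| = 6.
Bounds: 2|A|-1 ≤ |A - A| ≤ |A|² - |A| + 1, i.e. 11 ≤ |A - A| ≤ 31.
Note: 0 ∈ A - A always (from a - a). The set is symmetric: if d ∈ A - A then -d ∈ A - A.
Enumerate nonzero differences d = a - a' with a > a' (then include -d):
Positive differences: {1, 2, 3, 4, 5, 6, 7, 10, 11, 12, 15, 17}
Full difference set: {0} ∪ (positive diffs) ∪ (negative diffs).
|A - A| = 1 + 2·12 = 25 (matches direct enumeration: 25).

|A - A| = 25


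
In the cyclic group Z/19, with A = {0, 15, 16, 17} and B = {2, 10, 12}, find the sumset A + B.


Work in Z/19Z: reduce every sum a + b modulo 19.
Enumerate all 12 pairs:
a = 0: 0+2=2, 0+10=10, 0+12=12
a = 15: 15+2=17, 15+10=6, 15+12=8
a = 16: 16+2=18, 16+10=7, 16+12=9
a = 17: 17+2=0, 17+10=8, 17+12=10
Distinct residues collected: {0, 2, 6, 7, 8, 9, 10, 12, 17, 18}
|A + B| = 10 (out of 19 total residues).

A + B = {0, 2, 6, 7, 8, 9, 10, 12, 17, 18}


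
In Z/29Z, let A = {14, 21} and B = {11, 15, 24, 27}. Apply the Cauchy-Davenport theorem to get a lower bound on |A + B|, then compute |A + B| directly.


Cauchy-Davenport: |A + B| ≥ min(p, |A| + |B| - 1) for A, B nonempty in Z/pZ.
|A| = 2, |B| = 4, p = 29.
CD lower bound = min(29, 2 + 4 - 1) = min(29, 5) = 5.
Compute A + B mod 29 directly:
a = 14: 14+11=25, 14+15=0, 14+24=9, 14+27=12
a = 21: 21+11=3, 21+15=7, 21+24=16, 21+27=19
A + B = {0, 3, 7, 9, 12, 16, 19, 25}, so |A + B| = 8.
Verify: 8 ≥ 5? Yes ✓.

CD lower bound = 5, actual |A + B| = 8.


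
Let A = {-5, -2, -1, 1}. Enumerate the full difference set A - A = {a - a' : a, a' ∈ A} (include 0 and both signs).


A - A = {a - a' : a, a' ∈ A}.
Compute a - a' for each ordered pair (a, a'):
a = -5: -5--5=0, -5--2=-3, -5--1=-4, -5-1=-6
a = -2: -2--5=3, -2--2=0, -2--1=-1, -2-1=-3
a = -1: -1--5=4, -1--2=1, -1--1=0, -1-1=-2
a = 1: 1--5=6, 1--2=3, 1--1=2, 1-1=0
Collecting distinct values (and noting 0 appears from a-a):
A - A = {-6, -4, -3, -2, -1, 0, 1, 2, 3, 4, 6}
|A - A| = 11

A - A = {-6, -4, -3, -2, -1, 0, 1, 2, 3, 4, 6}


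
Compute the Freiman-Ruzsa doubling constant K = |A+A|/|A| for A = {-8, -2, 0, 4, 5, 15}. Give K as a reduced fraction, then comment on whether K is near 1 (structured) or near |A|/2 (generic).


|A| = 6.
Compute A + A by enumerating all 36 pairs.
A + A = {-16, -10, -8, -4, -3, -2, 0, 2, 3, 4, 5, 7, 8, 9, 10, 13, 15, 19, 20, 30}, so |A + A| = 20.
K = |A + A| / |A| = 20/6 = 10/3 ≈ 3.3333.
Reference: AP of size 6 gives K = 11/6 ≈ 1.8333; a fully generic set of size 6 gives K ≈ 3.5000.

|A| = 6, |A + A| = 20, K = 20/6 = 10/3.


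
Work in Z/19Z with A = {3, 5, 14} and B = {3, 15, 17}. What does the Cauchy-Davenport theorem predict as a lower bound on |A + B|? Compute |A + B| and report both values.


Cauchy-Davenport: |A + B| ≥ min(p, |A| + |B| - 1) for A, B nonempty in Z/pZ.
|A| = 3, |B| = 3, p = 19.
CD lower bound = min(19, 3 + 3 - 1) = min(19, 5) = 5.
Compute A + B mod 19 directly:
a = 3: 3+3=6, 3+15=18, 3+17=1
a = 5: 5+3=8, 5+15=1, 5+17=3
a = 14: 14+3=17, 14+15=10, 14+17=12
A + B = {1, 3, 6, 8, 10, 12, 17, 18}, so |A + B| = 8.
Verify: 8 ≥ 5? Yes ✓.

CD lower bound = 5, actual |A + B| = 8.


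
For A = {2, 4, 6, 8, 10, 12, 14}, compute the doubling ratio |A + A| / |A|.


|A| = 7.
Compute A + A by enumerating all 49 pairs.
A + A = {4, 6, 8, 10, 12, 14, 16, 18, 20, 22, 24, 26, 28}, so |A + A| = 13.
K = |A + A| / |A| = 13/7 (already in lowest terms) ≈ 1.8571.
Reference: AP of size 7 gives K = 13/7 ≈ 1.8571; a fully generic set of size 7 gives K ≈ 4.0000.

|A| = 7, |A + A| = 13, K = 13/7.


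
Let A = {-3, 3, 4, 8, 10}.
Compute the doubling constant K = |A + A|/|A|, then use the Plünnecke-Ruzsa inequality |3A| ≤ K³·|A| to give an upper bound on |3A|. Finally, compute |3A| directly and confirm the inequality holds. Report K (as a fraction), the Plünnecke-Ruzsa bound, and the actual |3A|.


|A| = 5.
Step 1: Compute A + A by enumerating all 25 pairs.
A + A = {-6, 0, 1, 5, 6, 7, 8, 11, 12, 13, 14, 16, 18, 20}, so |A + A| = 14.
Step 2: Doubling constant K = |A + A|/|A| = 14/5 = 14/5 ≈ 2.8000.
Step 3: Plünnecke-Ruzsa gives |3A| ≤ K³·|A| = (2.8000)³ · 5 ≈ 109.7600.
Step 4: Compute 3A = A + A + A directly by enumerating all triples (a,b,c) ∈ A³; |3A| = 27.
Step 5: Check 27 ≤ 109.7600? Yes ✓.

K = 14/5, Plünnecke-Ruzsa bound K³|A| ≈ 109.7600, |3A| = 27, inequality holds.


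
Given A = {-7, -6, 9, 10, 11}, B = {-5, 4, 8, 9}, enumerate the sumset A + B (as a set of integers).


A + B = {a + b : a ∈ A, b ∈ B}.
Enumerate all |A|·|B| = 5·4 = 20 pairs (a, b) and collect distinct sums.
a = -7: -7+-5=-12, -7+4=-3, -7+8=1, -7+9=2
a = -6: -6+-5=-11, -6+4=-2, -6+8=2, -6+9=3
a = 9: 9+-5=4, 9+4=13, 9+8=17, 9+9=18
a = 10: 10+-5=5, 10+4=14, 10+8=18, 10+9=19
a = 11: 11+-5=6, 11+4=15, 11+8=19, 11+9=20
Collecting distinct sums: A + B = {-12, -11, -3, -2, 1, 2, 3, 4, 5, 6, 13, 14, 15, 17, 18, 19, 20}
|A + B| = 17

A + B = {-12, -11, -3, -2, 1, 2, 3, 4, 5, 6, 13, 14, 15, 17, 18, 19, 20}


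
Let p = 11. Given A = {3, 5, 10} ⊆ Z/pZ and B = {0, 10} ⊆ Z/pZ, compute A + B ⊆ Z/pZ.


Work in Z/11Z: reduce every sum a + b modulo 11.
Enumerate all 6 pairs:
a = 3: 3+0=3, 3+10=2
a = 5: 5+0=5, 5+10=4
a = 10: 10+0=10, 10+10=9
Distinct residues collected: {2, 3, 4, 5, 9, 10}
|A + B| = 6 (out of 11 total residues).

A + B = {2, 3, 4, 5, 9, 10}


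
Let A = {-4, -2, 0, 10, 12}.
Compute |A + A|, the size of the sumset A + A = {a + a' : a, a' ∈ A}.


A + A = {a + a' : a, a' ∈ A}; |A| = 5.
General bounds: 2|A| - 1 ≤ |A + A| ≤ |A|(|A|+1)/2, i.e. 9 ≤ |A + A| ≤ 15.
Lower bound 2|A|-1 is attained iff A is an arithmetic progression.
Enumerate sums a + a' for a ≤ a' (symmetric, so this suffices):
a = -4: -4+-4=-8, -4+-2=-6, -4+0=-4, -4+10=6, -4+12=8
a = -2: -2+-2=-4, -2+0=-2, -2+10=8, -2+12=10
a = 0: 0+0=0, 0+10=10, 0+12=12
a = 10: 10+10=20, 10+12=22
a = 12: 12+12=24
Distinct sums: {-8, -6, -4, -2, 0, 6, 8, 10, 12, 20, 22, 24}
|A + A| = 12

|A + A| = 12


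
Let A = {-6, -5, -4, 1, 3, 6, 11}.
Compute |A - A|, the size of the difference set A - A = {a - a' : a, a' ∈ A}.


A - A = {a - a' : a, a' ∈ A}; |A| = 7.
Bounds: 2|A|-1 ≤ |A - A| ≤ |A|² - |A| + 1, i.e. 13 ≤ |A - A| ≤ 43.
Note: 0 ∈ A - A always (from a - a). The set is symmetric: if d ∈ A - A then -d ∈ A - A.
Enumerate nonzero differences d = a - a' with a > a' (then include -d):
Positive differences: {1, 2, 3, 5, 6, 7, 8, 9, 10, 11, 12, 15, 16, 17}
Full difference set: {0} ∪ (positive diffs) ∪ (negative diffs).
|A - A| = 1 + 2·14 = 29 (matches direct enumeration: 29).

|A - A| = 29


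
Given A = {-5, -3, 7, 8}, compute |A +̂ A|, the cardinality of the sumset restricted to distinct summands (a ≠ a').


Restricted sumset: A +̂ A = {a + a' : a ∈ A, a' ∈ A, a ≠ a'}.
Equivalently, take A + A and drop any sum 2a that is achievable ONLY as a + a for a ∈ A (i.e. sums representable only with equal summands).
Enumerate pairs (a, a') with a < a' (symmetric, so each unordered pair gives one sum; this covers all a ≠ a'):
  -5 + -3 = -8
  -5 + 7 = 2
  -5 + 8 = 3
  -3 + 7 = 4
  -3 + 8 = 5
  7 + 8 = 15
Collected distinct sums: {-8, 2, 3, 4, 5, 15}
|A +̂ A| = 6
(Reference bound: |A +̂ A| ≥ 2|A| - 3 for |A| ≥ 2, with |A| = 4 giving ≥ 5.)

|A +̂ A| = 6


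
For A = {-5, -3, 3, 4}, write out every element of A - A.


A - A = {a - a' : a, a' ∈ A}.
Compute a - a' for each ordered pair (a, a'):
a = -5: -5--5=0, -5--3=-2, -5-3=-8, -5-4=-9
a = -3: -3--5=2, -3--3=0, -3-3=-6, -3-4=-7
a = 3: 3--5=8, 3--3=6, 3-3=0, 3-4=-1
a = 4: 4--5=9, 4--3=7, 4-3=1, 4-4=0
Collecting distinct values (and noting 0 appears from a-a):
A - A = {-9, -8, -7, -6, -2, -1, 0, 1, 2, 6, 7, 8, 9}
|A - A| = 13

A - A = {-9, -8, -7, -6, -2, -1, 0, 1, 2, 6, 7, 8, 9}


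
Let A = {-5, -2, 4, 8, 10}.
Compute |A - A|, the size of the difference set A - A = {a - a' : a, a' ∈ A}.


A - A = {a - a' : a, a' ∈ A}; |A| = 5.
Bounds: 2|A|-1 ≤ |A - A| ≤ |A|² - |A| + 1, i.e. 9 ≤ |A - A| ≤ 21.
Note: 0 ∈ A - A always (from a - a). The set is symmetric: if d ∈ A - A then -d ∈ A - A.
Enumerate nonzero differences d = a - a' with a > a' (then include -d):
Positive differences: {2, 3, 4, 6, 9, 10, 12, 13, 15}
Full difference set: {0} ∪ (positive diffs) ∪ (negative diffs).
|A - A| = 1 + 2·9 = 19 (matches direct enumeration: 19).

|A - A| = 19


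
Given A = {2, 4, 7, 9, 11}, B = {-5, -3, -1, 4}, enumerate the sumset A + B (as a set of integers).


A + B = {a + b : a ∈ A, b ∈ B}.
Enumerate all |A|·|B| = 5·4 = 20 pairs (a, b) and collect distinct sums.
a = 2: 2+-5=-3, 2+-3=-1, 2+-1=1, 2+4=6
a = 4: 4+-5=-1, 4+-3=1, 4+-1=3, 4+4=8
a = 7: 7+-5=2, 7+-3=4, 7+-1=6, 7+4=11
a = 9: 9+-5=4, 9+-3=6, 9+-1=8, 9+4=13
a = 11: 11+-5=6, 11+-3=8, 11+-1=10, 11+4=15
Collecting distinct sums: A + B = {-3, -1, 1, 2, 3, 4, 6, 8, 10, 11, 13, 15}
|A + B| = 12

A + B = {-3, -1, 1, 2, 3, 4, 6, 8, 10, 11, 13, 15}


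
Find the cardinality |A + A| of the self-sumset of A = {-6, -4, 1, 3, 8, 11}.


A + A = {a + a' : a, a' ∈ A}; |A| = 6.
General bounds: 2|A| - 1 ≤ |A + A| ≤ |A|(|A|+1)/2, i.e. 11 ≤ |A + A| ≤ 21.
Lower bound 2|A|-1 is attained iff A is an arithmetic progression.
Enumerate sums a + a' for a ≤ a' (symmetric, so this suffices):
a = -6: -6+-6=-12, -6+-4=-10, -6+1=-5, -6+3=-3, -6+8=2, -6+11=5
a = -4: -4+-4=-8, -4+1=-3, -4+3=-1, -4+8=4, -4+11=7
a = 1: 1+1=2, 1+3=4, 1+8=9, 1+11=12
a = 3: 3+3=6, 3+8=11, 3+11=14
a = 8: 8+8=16, 8+11=19
a = 11: 11+11=22
Distinct sums: {-12, -10, -8, -5, -3, -1, 2, 4, 5, 6, 7, 9, 11, 12, 14, 16, 19, 22}
|A + A| = 18

|A + A| = 18


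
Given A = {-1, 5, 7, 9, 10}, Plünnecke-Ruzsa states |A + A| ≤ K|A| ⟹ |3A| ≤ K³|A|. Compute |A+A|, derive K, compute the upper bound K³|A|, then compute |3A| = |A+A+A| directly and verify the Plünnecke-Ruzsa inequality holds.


|A| = 5.
Step 1: Compute A + A by enumerating all 25 pairs.
A + A = {-2, 4, 6, 8, 9, 10, 12, 14, 15, 16, 17, 18, 19, 20}, so |A + A| = 14.
Step 2: Doubling constant K = |A + A|/|A| = 14/5 = 14/5 ≈ 2.8000.
Step 3: Plünnecke-Ruzsa gives |3A| ≤ K³·|A| = (2.8000)³ · 5 ≈ 109.7600.
Step 4: Compute 3A = A + A + A directly by enumerating all triples (a,b,c) ∈ A³; |3A| = 25.
Step 5: Check 25 ≤ 109.7600? Yes ✓.

K = 14/5, Plünnecke-Ruzsa bound K³|A| ≈ 109.7600, |3A| = 25, inequality holds.


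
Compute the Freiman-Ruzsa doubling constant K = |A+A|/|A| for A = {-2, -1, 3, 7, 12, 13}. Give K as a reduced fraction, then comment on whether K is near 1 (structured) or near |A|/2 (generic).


|A| = 6.
Compute A + A by enumerating all 36 pairs.
A + A = {-4, -3, -2, 1, 2, 5, 6, 10, 11, 12, 14, 15, 16, 19, 20, 24, 25, 26}, so |A + A| = 18.
K = |A + A| / |A| = 18/6 = 3/1 ≈ 3.0000.
Reference: AP of size 6 gives K = 11/6 ≈ 1.8333; a fully generic set of size 6 gives K ≈ 3.5000.

|A| = 6, |A + A| = 18, K = 18/6 = 3/1.
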